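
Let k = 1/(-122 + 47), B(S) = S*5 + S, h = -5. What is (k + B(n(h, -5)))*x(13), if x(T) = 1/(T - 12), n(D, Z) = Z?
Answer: -2251/75 ≈ -30.013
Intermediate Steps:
B(S) = 6*S (B(S) = 5*S + S = 6*S)
k = -1/75 (k = 1/(-75) = -1/75 ≈ -0.013333)
x(T) = 1/(-12 + T)
(k + B(n(h, -5)))*x(13) = (-1/75 + 6*(-5))/(-12 + 13) = (-1/75 - 30)/1 = -2251/75*1 = -2251/75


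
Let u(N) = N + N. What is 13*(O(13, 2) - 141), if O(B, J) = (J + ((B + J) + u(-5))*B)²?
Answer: 56524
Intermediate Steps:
u(N) = 2*N
O(B, J) = (J + B*(-10 + B + J))² (O(B, J) = (J + ((B + J) + 2*(-5))*B)² = (J + ((B + J) - 10)*B)² = (J + (-10 + B + J)*B)² = (J + B*(-10 + B + J))²)
13*(O(13, 2) - 141) = 13*((2 + 13² - 10*13 + 13*2)² - 141) = 13*((2 + 169 - 130 + 26)² - 141) = 13*(67² - 141) = 13*(4489 - 141) = 13*4348 = 56524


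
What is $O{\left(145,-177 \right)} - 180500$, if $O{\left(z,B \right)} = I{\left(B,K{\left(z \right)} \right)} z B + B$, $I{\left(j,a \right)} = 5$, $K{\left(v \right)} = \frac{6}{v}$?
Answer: $-309002$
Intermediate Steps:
$O{\left(z,B \right)} = B + 5 B z$ ($O{\left(z,B \right)} = 5 z B + B = 5 B z + B = B + 5 B z$)
$O{\left(145,-177 \right)} - 180500 = - 177 \left(1 + 5 \cdot 145\right) - 180500 = - 177 \left(1 + 725\right) - 180500 = \left(-177\right) 726 - 180500 = -128502 - 180500 = -309002$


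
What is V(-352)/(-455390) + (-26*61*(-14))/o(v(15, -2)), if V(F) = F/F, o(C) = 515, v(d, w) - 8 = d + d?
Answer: 2022295809/46905170 ≈ 43.115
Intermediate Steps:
v(d, w) = 8 + 2*d (v(d, w) = 8 + (d + d) = 8 + 2*d)
V(F) = 1
V(-352)/(-455390) + (-26*61*(-14))/o(v(15, -2)) = 1/(-455390) + (-26*61*(-14))/515 = 1*(-1/455390) - 1586*(-14)*(1/515) = -1/455390 + 22204*(1/515) = -1/455390 + 22204/515 = 2022295809/46905170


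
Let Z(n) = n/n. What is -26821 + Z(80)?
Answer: -26820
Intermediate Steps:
Z(n) = 1
-26821 + Z(80) = -26821 + 1 = -26820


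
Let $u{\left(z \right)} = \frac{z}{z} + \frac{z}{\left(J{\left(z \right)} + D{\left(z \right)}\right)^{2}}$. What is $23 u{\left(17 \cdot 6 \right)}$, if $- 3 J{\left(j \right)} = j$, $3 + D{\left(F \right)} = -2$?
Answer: $\frac{12443}{507} \approx 24.542$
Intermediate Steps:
$D{\left(F \right)} = -5$ ($D{\left(F \right)} = -3 - 2 = -5$)
$J{\left(j \right)} = - \frac{j}{3}$
$u{\left(z \right)} = 1 + \frac{z}{\left(-5 - \frac{z}{3}\right)^{2}}$ ($u{\left(z \right)} = \frac{z}{z} + \frac{z}{\left(- \frac{z}{3} - 5\right)^{2}} = 1 + \frac{z}{\left(-5 - \frac{z}{3}\right)^{2}}$)
$23 u{\left(17 \cdot 6 \right)} = 23 \left(1 + \frac{9 \cdot 17 \cdot 6}{\left(15 + 17 \cdot 6\right)^{2}}\right) = 23 \left(1 + 9 \cdot 102 \frac{1}{\left(15 + 102\right)^{2}}\right) = 23 \left(1 + 9 \cdot 102 \cdot \frac{1}{13689}\right) = 23 \left(1 + \frac{34}{507}\right) = 23 \cdot \frac{541}{507} = \frac{12443}{507}$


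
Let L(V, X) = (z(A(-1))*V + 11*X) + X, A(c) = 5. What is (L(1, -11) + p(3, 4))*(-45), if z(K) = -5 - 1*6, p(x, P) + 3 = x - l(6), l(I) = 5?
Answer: 6660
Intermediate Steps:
p(x, P) = -8 + x (p(x, P) = -3 + (x - 1*5) = -3 + (x - 5) = -3 + (-5 + x) = -8 + x)
z(K) = -11 (z(K) = -5 - 6 = -11)
L(V, X) = -11*V + 12*X (L(V, X) = (-11*V + 11*X) + X = -11*V + 12*X)
(L(1, -11) + p(3, 4))*(-45) = ((-11*1 + 12*(-11)) + (-8 + 3))*(-45) = ((-11 - 132) - 5)*(-45) = (-143 - 5)*(-45) = -148*(-45) = 6660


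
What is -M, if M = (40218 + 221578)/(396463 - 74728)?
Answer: -261796/321735 ≈ -0.81370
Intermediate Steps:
M = 261796/321735 ≈ 0.81370
-M = -1*261796/321735 = -261796/321735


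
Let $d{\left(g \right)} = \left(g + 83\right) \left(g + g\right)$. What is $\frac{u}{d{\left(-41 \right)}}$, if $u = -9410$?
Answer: $\frac{4705}{1722} \approx 2.7323$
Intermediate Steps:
$d{\left(g \right)} = 2 g \left(83 + g\right)$ ($d{\left(g \right)} = \left(83 + g\right) 2 g = 2 g \left(83 + g\right)$)
$\frac{u}{d{\left(-41 \right)}} = - \frac{9410}{2 \left(-41\right) \left(83 - 41\right)} = - \frac{9410}{2 \left(-41\right) 42} = - \frac{9410}{-3444} = \left(-9410\right) \left(- \frac{1}{3444}\right) = \frac{4705}{1722}$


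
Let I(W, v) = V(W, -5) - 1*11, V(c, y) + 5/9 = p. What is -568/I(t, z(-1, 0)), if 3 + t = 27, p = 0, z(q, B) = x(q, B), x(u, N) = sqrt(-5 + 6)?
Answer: 639/13 ≈ 49.154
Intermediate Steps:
x(u, N) = 1 (x(u, N) = sqrt(1) = 1)
z(q, B) = 1
t = 24 (t = -3 + 27 = 24)
V(c, y) = -5/9 (V(c, y) = -5/9 + 0 = -5/9)
I(W, v) = -104/9 (I(W, v) = -5/9 - 1*11 = -5/9 - 11 = -104/9)
-568/I(t, z(-1, 0)) = -568/(-104/9) = -568*(-9/104) = 639/13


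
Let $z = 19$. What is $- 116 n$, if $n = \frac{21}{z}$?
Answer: $- \frac{2436}{19} \approx -128.21$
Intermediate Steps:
$n = \frac{21}{19} \approx 1.1053$
$- 116 n = \left(-116\right) \frac{21}{19} = - \frac{2436}{19}$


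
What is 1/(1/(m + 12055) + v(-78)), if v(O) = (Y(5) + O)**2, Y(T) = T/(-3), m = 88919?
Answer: 302922/1922578621 ≈ 0.00015756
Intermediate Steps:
Y(T) = -T/3 (Y(T) = T*(-1/3) = -T/3)
v(O) = (-5/3 + O)**2 (v(O) = (-1/3*5 + O)**2 = (-5/3 + O)**2)
1/(1/(m + 12055) + v(-78)) = 1/(1/(88919 + 12055) + (-5 + 3*(-78))**2/9) = 1/(1/100974 + (-5 - 234)**2/9) = 1/(1/100974 + (1/9)*(-239)**2) = 1/(1/100974 + (1/9)*57121) = 1/(1/100974 + 57121/9) = 1/(1922578621/302922) = 302922/1922578621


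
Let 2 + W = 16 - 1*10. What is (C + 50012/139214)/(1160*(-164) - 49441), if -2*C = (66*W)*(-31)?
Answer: -284856850/16683475367 ≈ -0.017074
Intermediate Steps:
W = 4 (W = -2 + (16 - 1*10) = -2 + (16 - 10) = -2 + 6 = 4)
C = 4092 (C = -66*4*(-31)/2 = -132*(-31) = -1/2*(-8184) = 4092)
(C + 50012/139214)/(1160*(-164) - 49441) = (4092 + 50012/139214)/(1160*(-164) - 49441) = (4092 + 50012*(1/139214))/(-190240 - 49441) = (4092 + 25006/69607)/(-239681) = (284856850/69607)*(-1/239681) = -284856850/16683475367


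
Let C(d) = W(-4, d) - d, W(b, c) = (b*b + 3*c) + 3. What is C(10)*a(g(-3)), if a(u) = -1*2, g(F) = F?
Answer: -78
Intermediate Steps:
W(b, c) = 3 + b² + 3*c (W(b, c) = (b² + 3*c) + 3 = 3 + b² + 3*c)
C(d) = 19 + 2*d (C(d) = (3 + (-4)² + 3*d) - d = (3 + 16 + 3*d) - d = (19 + 3*d) - d = 19 + 2*d)
a(u) = -2
C(10)*a(g(-3)) = (19 + 2*10)*(-2) = (19 + 20)*(-2) = 39*(-2) = -78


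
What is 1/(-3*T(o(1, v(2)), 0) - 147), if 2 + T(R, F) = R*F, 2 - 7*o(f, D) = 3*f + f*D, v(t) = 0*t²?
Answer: -1/141 ≈ -0.0070922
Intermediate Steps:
v(t) = 0
o(f, D) = 2/7 - 3*f/7 - D*f/7 (o(f, D) = 2/7 - (3*f + f*D)/7 = 2/7 - (3*f + D*f)/7 = 2/7 + (-3*f/7 - D*f/7) = 2/7 - 3*f/7 - D*f/7)
T(R, F) = -2 + F*R (T(R, F) = -2 + R*F = -2 + F*R)
1/(-3*T(o(1, v(2)), 0) - 147) = 1/(-3*(-2 + 0*(2/7 - 3/7*1 - ⅐*0*1)) - 147) = 1/(-3*(-2 + 0*(2/7 - 3/7 + 0)) - 147) = 1/(-3*(-2 + 0*(-⅐)) - 147) = 1/(-3*(-2 + 0) - 147) = 1/(-3*(-2) - 147) = 1/(6 - 147) = 1/(-141) = -1/141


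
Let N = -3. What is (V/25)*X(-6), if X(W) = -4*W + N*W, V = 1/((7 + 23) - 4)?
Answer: 21/325 ≈ 0.064615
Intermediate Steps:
V = 1/26 (V = 1/(30 - 4) = 1/26 ≈ 0.038462)
X(W) = -7*W (X(W) = -4*W - 3*W = -7*W)
(V/25)*X(-6) = ((1/26)/25)*(-7*(-6)) = ((1/25)*(1/26))*42 = (1/650)*42 = 21/325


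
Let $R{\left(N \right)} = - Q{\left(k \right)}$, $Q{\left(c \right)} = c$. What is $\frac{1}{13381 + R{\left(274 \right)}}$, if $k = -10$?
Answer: $\frac{1}{13391} \approx 7.4677 \cdot 10^{-5}$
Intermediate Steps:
$R{\left(N \right)} = 10$ ($R{\left(N \right)} = \left(-1\right) \left(-10\right) = 10$)
$\frac{1}{13381 + R{\left(274 \right)}} = \frac{1}{13381 + 10} = \frac{1}{13391}$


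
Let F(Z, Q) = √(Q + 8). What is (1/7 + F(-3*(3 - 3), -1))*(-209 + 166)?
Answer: -43/7 - 43*√7 ≈ -119.91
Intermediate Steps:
F(Z, Q) = √(8 + Q)
(1/7 + F(-3*(3 - 3), -1))*(-209 + 166) = (1/7 + √(8 - 1))*(-209 + 166) = (⅐ + √7)*(-43) = -43/7 - 43*√7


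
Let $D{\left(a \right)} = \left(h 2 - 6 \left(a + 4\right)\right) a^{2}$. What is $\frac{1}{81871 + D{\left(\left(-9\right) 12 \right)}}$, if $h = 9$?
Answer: $\frac{1}{7570159} \approx 1.321 \cdot 10^{-7}$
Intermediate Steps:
$D{\left(a \right)} = a^{2} \left(-6 - 6 a\right)$ ($D{\left(a \right)} = \left(9 \cdot 2 - 6 \left(a + 4\right)\right) a^{2} = \left(18 - 6 \left(4 + a\right)\right) a^{2} = \left(18 - \left(24 + 6 a\right)\right) a^{2} = \left(-6 - 6 a\right) a^{2} = a^{2} \left(-6 - 6 a\right)$)
$\frac{1}{81871 + D{\left(\left(-9\right) 12 \right)}} = \frac{1}{81871 + 6 \left(\left(-9\right) 12\right)^{2} \left(-1 - \left(-9\right) 12\right)} = \frac{1}{81871 + 6 \left(-108\right)^{2} \left(-1 - -108\right)} = \frac{1}{81871 + 6 \cdot 11664 \left(-1 + 108\right)} = \frac{1}{81871 + 6 \cdot 11664 \cdot 107} = \frac{1}{81871 + 7488288} = \frac{1}{7570159}$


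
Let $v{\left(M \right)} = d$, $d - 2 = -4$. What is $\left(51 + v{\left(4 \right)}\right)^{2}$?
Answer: $2401$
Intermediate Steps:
$d = -2$ ($d = 2 - 4 = -2$)
$v{\left(M \right)} = -2$
$\left(51 + v{\left(4 \right)}\right)^{2} = \left(51 - 2\right)^{2} = 49^{2} = 2401$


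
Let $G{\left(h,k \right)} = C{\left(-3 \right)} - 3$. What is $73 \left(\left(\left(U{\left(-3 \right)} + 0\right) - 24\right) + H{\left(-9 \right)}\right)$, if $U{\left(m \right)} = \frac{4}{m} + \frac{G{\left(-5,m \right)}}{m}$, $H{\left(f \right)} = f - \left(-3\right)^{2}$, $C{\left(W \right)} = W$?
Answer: $- \frac{9052}{3} \approx -3017.3$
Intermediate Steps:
$G{\left(h,k \right)} = -6$ ($G{\left(h,k \right)} = -3 - 3 = -6$)
$H{\left(f \right)} = -9 + f$ ($H{\left(f \right)} = f - 9 = -9 + f$)
$U{\left(m \right)} = - \frac{2}{m}$ ($U{\left(m \right)} = \frac{4}{m} - \frac{6}{m} = - \frac{2}{m}$)
$73 \left(\left(\left(U{\left(-3 \right)} + 0\right) - 24\right) + H{\left(-9 \right)}\right) = 73 \left(\left(\left(- \frac{2}{-3} + 0\right) - 24\right) - 18\right) = 73 \left(\left(\left(\left(-2\right) \left(- \frac{1}{3}\right) + 0\right) - 24\right) - 18\right) = 73 \left(\left(\left(\frac{2}{3} + 0\right) - 24\right) - 18\right) = 73 \left(\left(\frac{2}{3} - 24\right) - 18\right) = 73 \left(- \frac{70}{3} - 18\right) = 73 \left(- \frac{124}{3}\right) = - \frac{9052}{3}$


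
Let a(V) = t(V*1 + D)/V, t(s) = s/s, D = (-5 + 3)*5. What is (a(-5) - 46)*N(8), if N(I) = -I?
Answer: 1848/5 ≈ 369.60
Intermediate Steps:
D = -10 (D = -2*5 = -10)
t(s) = 1
a(V) = 1/V
(a(-5) - 46)*N(8) = (1/(-5) - 46)*(-1*8) = (-⅕ - 46)*(-8) = -231/5*(-8) = 1848/5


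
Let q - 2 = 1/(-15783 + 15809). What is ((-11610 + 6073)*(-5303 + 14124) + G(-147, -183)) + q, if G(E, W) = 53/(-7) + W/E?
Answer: -62224556761/1274 ≈ -4.8842e+7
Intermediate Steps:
G(E, W) = -53/7 + W/E (G(E, W) = 53*(-⅐) + W/E = -53/7 + W/E)
q = 53/26 (q = 2 + 1/(-15783 + 15809) = 2 + 1/26 = 53/26 ≈ 2.0385)
((-11610 + 6073)*(-5303 + 14124) + G(-147, -183)) + q = ((-11610 + 6073)*(-5303 + 14124) + (-53/7 - 183/(-147))) + 53/26 = (-5537*8821 + (-53/7 - 183*(-1/147))) + 53/26 = (-48841877 + (-53/7 + 61/49)) + 53/26 = (-48841877 - 310/49) + 53/26 = -2393252283/49 + 53/26 = -62224556761/1274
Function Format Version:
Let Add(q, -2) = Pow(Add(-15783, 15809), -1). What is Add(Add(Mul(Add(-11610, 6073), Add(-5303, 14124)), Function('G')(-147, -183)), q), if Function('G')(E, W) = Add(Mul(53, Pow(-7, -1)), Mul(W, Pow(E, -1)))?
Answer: Rational(-62224556761, 1274) ≈ -4.8842e+7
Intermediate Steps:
Function('G')(E, W) = Add(Rational(-53, 7), Mul(W, Pow(E, -1))) (Function('G')(E, W) = Add(Mul(53, Rational(-1, 7)), Mul(W, Pow(E, -1))) = Add(Rational(-53, 7), Mul(W, Pow(E, -1))))
q = Rational(53, 26) (q = Add(2, Pow(Add(-15783, 15809), -1)) = Add(2, Pow(26, -1)) = Add(2, Rational(1, 26)) = Rational(53, 26) ≈ 2.0385)
Add(Add(Mul(Add(-11610, 6073), Add(-5303, 14124)), Function('G')(-147, -183)), q) = Add(Add(Mul(Add(-11610, 6073), Add(-5303, 14124)), Add(Rational(-53, 7), Mul(-183, Pow(-147, -1)))), Rational(53, 26)) = Add(Add(Mul(-5537, 8821), Add(Rational(-53, 7), Mul(-183, Rational(-1, 147)))), Rational(53, 26)) = Add(Add(-48841877, Add(Rational(-53, 7), Rational(61, 49))), Rational(53, 26)) = Add(Add(-48841877, Rational(-310, 49)), Rational(53, 26)) = Add(Rational(-2393252283, 49), Rational(53, 26)) = Rational(-62224556761, 1274)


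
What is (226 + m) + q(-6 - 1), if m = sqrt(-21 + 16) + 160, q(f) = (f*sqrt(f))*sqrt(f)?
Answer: 435 + I*sqrt(5) ≈ 435.0 + 2.2361*I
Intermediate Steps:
q(f) = f**2 (q(f) = f**(3/2)*sqrt(f) = f**2)
m = 160 + I*sqrt(5) (m = sqrt(-5) + 160 = I*sqrt(5) + 160 = 160 + I*sqrt(5) ≈ 160.0 + 2.2361*I)
(226 + m) + q(-6 - 1) = (226 + (160 + I*sqrt(5))) + (-6 - 1)**2 = (386 + I*sqrt(5)) + (-7)**2 = (386 + I*sqrt(5)) + 49 = 435 + I*sqrt(5)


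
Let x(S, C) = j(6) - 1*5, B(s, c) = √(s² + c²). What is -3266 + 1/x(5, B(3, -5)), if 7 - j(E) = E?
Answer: -13065/4 ≈ -3266.3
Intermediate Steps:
B(s, c) = √(c² + s²)
j(E) = 7 - E
x(S, C) = -4 (x(S, C) = (7 - 1*6) - 1*5 = (7 - 6) - 5 = 1 - 5 = -4)
-3266 + 1/x(5, B(3, -5)) = -3266 + 1/(-4) = -3266 - ¼ = -13065/4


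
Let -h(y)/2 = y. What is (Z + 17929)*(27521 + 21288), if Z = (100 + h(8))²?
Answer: 1219492865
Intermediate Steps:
h(y) = -2*y
Z = 7056 (Z = (100 - 2*8)² = (100 - 16)² = 84² = 7056)
(Z + 17929)*(27521 + 21288) = (7056 + 17929)*(27521 + 21288) = 24985*48809 = 1219492865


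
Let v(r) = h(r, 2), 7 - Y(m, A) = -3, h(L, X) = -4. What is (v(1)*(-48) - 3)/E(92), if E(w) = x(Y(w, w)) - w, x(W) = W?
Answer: -189/82 ≈ -2.3049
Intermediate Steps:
Y(m, A) = 10 (Y(m, A) = 7 - 1*(-3) = 7 + 3 = 10)
v(r) = -4
E(w) = 10 - w
(v(1)*(-48) - 3)/E(92) = (-4*(-48) - 3)/(10 - 1*92) = (192 - 3)/(10 - 92) = 189/(-82) = 189*(-1/82) = -189/82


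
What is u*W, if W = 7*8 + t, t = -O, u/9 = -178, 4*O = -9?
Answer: -186633/2 ≈ -93317.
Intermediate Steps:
O = -9/4 (O = (1/4)*(-9) = -9/4 ≈ -2.2500)
u = -1602 (u = 9*(-178) = -1602)
t = 9/4 (t = -1*(-9/4) = 9/4 ≈ 2.2500)
W = 233/4 (W = 7*8 + 9/4 = 56 + 9/4 = 233/4 ≈ 58.250)
u*W = -1602*233/4 = -186633/2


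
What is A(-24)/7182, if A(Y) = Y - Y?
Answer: 0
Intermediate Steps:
A(Y) = 0
A(-24)/7182 = 0/7182 = 0*(1/7182) = 0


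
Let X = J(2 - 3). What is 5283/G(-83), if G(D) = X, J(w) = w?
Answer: -5283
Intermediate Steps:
X = -1 (X = 2 - 3 = -1)
G(D) = -1
5283/G(-83) = 5283/(-1) = 5283*(-1) = -5283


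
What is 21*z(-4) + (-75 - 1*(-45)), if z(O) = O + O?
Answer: -198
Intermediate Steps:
z(O) = 2*O
21*z(-4) + (-75 - 1*(-45)) = 21*(2*(-4)) + (-75 - 1*(-45)) = 21*(-8) + (-75 + 45) = -168 - 30 = -198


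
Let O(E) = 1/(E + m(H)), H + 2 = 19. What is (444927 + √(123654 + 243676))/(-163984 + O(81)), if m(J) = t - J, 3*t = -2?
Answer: -84536130/31156957 - 190*√367330/31156957 ≈ -2.7169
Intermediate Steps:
t = -⅔ (t = (⅓)*(-2) = -⅔ ≈ -0.66667)
H = 17 (H = -2 + 19 = 17)
m(J) = -⅔ - J
O(E) = 1/(-53/3 + E) (O(E) = 1/(E + (-⅔ - 1*17)) = 1/(E + (-⅔ - 17)) = 1/(E - 53/3) = 1/(-53/3 + E))
(444927 + √(123654 + 243676))/(-163984 + O(81)) = (444927 + √(123654 + 243676))/(-163984 + 3/(-53 + 3*81)) = (444927 + √367330)/(-163984 + 3/(-53 + 243)) = (444927 + √367330)/(-163984 + 3/190) = (444927 + √367330)/(-31156957/190) = (444927 + √367330)*(-190/31156957) = -84536130/31156957 - 190*√367330/31156957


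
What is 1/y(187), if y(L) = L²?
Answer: 1/34969 ≈ 2.8597e-5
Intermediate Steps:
1/y(187) = 1/(187²) = 1/34969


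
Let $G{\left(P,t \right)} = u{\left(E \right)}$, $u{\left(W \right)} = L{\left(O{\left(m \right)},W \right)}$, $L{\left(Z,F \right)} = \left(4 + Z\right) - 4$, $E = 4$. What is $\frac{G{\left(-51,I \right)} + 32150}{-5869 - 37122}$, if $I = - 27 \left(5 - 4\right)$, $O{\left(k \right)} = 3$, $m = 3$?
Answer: $- \frac{32153}{42991} \approx -0.7479$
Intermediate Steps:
$I = -27$ ($I = \left(-27\right) 1 = -27$)
$L{\left(Z,F \right)} = Z$
$u{\left(W \right)} = 3$
$G{\left(P,t \right)} = 3$
$\frac{G{\left(-51,I \right)} + 32150}{-5869 - 37122} = \frac{3 + 32150}{-5869 - 37122} = \frac{32153}{-42991} = 32153 \left(- \frac{1}{42991}\right) = - \frac{32153}{42991}$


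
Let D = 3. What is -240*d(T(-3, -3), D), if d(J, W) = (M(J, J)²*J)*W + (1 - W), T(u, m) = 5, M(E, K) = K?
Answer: -89520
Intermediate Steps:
d(J, W) = 1 - W + W*J³ (d(J, W) = (J²*J)*W + (1 - W) = J³*W + (1 - W) = W*J³ + (1 - W) = 1 - W + W*J³)
-240*d(T(-3, -3), D) = -240*(1 - 1*3 + 3*5³) = -240*(1 - 3 + 3*125) = -240*(1 - 3 + 375) = -240*373 = -89520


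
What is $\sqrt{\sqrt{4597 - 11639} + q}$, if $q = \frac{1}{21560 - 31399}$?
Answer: $\frac{\sqrt{-9839 + 96805921 i \sqrt{7042}}}{9839} \approx 6.4775 + 6.4775 i$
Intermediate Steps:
$q = - \frac{1}{9839}$ ($q = \frac{1}{-9839} = - \frac{1}{9839} \approx -0.00010164$)
$\sqrt{\sqrt{4597 - 11639} + q} = \sqrt{\sqrt{4597 - 11639} - \frac{1}{9839}} = \sqrt{\sqrt{-7042} - \frac{1}{9839}} = \sqrt{i \sqrt{7042} - \frac{1}{9839}} = \sqrt{- \frac{1}{9839} + i \sqrt{7042}}$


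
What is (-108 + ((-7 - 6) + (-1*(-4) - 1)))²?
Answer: 13924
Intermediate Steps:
(-108 + ((-7 - 6) + (-1*(-4) - 1)))² = (-108 + (-13 + (4 - 1)))² = (-108 + (-13 + 3))² = (-108 - 10)² = (-118)² = 13924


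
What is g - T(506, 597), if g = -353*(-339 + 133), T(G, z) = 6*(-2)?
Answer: 72730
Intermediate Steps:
T(G, z) = -12
g = 72718 (g = -353*(-206) = 72718)
g - T(506, 597) = 72718 - 1*(-12) = 72718 + 12 = 72730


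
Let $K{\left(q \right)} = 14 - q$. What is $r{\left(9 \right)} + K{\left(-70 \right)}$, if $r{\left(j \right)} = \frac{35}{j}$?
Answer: $\frac{791}{9} \approx 87.889$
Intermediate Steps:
$r{\left(9 \right)} + K{\left(-70 \right)} = \frac{35}{9} + \left(14 - -70\right) = 35 \cdot \frac{1}{9} + \left(14 + 70\right) = \frac{35}{9} + 84 = \frac{791}{9}$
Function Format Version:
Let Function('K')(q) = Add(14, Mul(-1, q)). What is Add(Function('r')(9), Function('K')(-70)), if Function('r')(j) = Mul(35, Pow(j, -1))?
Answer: Rational(791, 9) ≈ 87.889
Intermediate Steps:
Add(Function('r')(9), Function('K')(-70)) = Add(Mul(35, Pow(9, -1)), Add(14, Mul(-1, -70))) = Add(Mul(35, Rational(1, 9)), Add(14, 70)) = Add(Rational(35, 9), 84) = Rational(791, 9)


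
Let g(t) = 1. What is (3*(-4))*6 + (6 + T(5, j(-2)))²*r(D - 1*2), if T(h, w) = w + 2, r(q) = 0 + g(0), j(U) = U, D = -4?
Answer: -36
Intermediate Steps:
r(q) = 1 (r(q) = 0 + 1 = 1)
T(h, w) = 2 + w
(3*(-4))*6 + (6 + T(5, j(-2)))²*r(D - 1*2) = (3*(-4))*6 + (6 + (2 - 2))²*1 = -12*6 + (6 + 0)²*1 = -72 + 6²*1 = -72 + 36*1 = -72 + 36 = -36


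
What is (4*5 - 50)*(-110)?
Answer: 3300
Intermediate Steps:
(4*5 - 50)*(-110) = (20 - 50)*(-110) = -30*(-110) = 3300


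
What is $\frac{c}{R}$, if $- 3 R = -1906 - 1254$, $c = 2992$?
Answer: $\frac{1122}{395} \approx 2.8405$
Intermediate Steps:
$R = \frac{3160}{3}$ ($R = - \frac{-1906 - 1254}{3} = \left(- \frac{1}{3}\right) \left(-3160\right) = \frac{3160}{3} \approx 1053.3$)
$\frac{c}{R} = \frac{2992}{\frac{3160}{3}} = 2992 \cdot \frac{3}{3160} = \frac{1122}{395}$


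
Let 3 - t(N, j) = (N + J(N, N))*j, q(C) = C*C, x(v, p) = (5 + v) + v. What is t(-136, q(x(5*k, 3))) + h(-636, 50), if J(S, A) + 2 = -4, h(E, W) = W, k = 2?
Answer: 88803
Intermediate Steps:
J(S, A) = -6 (J(S, A) = -2 - 4 = -6)
x(v, p) = 5 + 2*v
q(C) = C**2
t(N, j) = 3 - j*(-6 + N) (t(N, j) = 3 - (N - 6)*j = 3 - (-6 + N)*j = 3 - j*(-6 + N))
t(-136, q(x(5*k, 3))) + h(-636, 50) = (3 + 6*(5 + 2*(5*2))**2 - 1*(-136)*(5 + 2*(5*2))**2) + 50 = (3 + 6*(5 + 2*10)**2 - 1*(-136)*(5 + 2*10)**2) + 50 = (3 + 6*(5 + 20)**2 - 1*(-136)*(5 + 20)**2) + 50 = (3 + 6*25**2 - 1*(-136)*25**2) + 50 = (3 + 6*625 - 1*(-136)*625) + 50 = (3 + 3750 + 85000) + 50 = 88753 + 50 = 88803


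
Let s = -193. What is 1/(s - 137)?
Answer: -1/330 ≈ -0.0030303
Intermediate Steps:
1/(s - 137) = 1/(-193 - 137) = 1/(-330) = -1/330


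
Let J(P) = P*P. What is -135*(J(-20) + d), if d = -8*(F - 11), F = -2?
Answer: -68040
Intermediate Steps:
d = 104 (d = -8*(-2 - 11) = -8*(-13) = 104)
J(P) = P²
-135*(J(-20) + d) = -135*((-20)² + 104) = -135*(400 + 104) = -135*504 = -68040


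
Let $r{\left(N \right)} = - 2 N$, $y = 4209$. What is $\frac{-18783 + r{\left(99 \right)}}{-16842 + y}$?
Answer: $\frac{6327}{4211} \approx 1.5025$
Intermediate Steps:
$\frac{-18783 + r{\left(99 \right)}}{-16842 + y} = \frac{-18783 - 198}{-16842 + 4209} = \frac{-18783 - 198}{-12633} = \left(-18981\right) \left(- \frac{1}{12633}\right) = \frac{6327}{4211}$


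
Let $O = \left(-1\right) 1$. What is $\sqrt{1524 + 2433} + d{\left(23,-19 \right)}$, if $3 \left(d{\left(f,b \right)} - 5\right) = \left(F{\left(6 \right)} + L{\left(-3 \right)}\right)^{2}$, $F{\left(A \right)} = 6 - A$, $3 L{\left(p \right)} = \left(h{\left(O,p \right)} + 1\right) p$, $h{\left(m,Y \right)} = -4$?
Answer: $8 + \sqrt{3957} \approx 70.905$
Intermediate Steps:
$O = -1$
$L{\left(p \right)} = - p$ ($L{\left(p \right)} = \frac{\left(-4 + 1\right) p}{3} = \frac{\left(-3\right) p}{3} = - p$)
$d{\left(f,b \right)} = 8$ ($d{\left(f,b \right)} = 5 + \frac{\left(\left(6 - 6\right) - -3\right)^{2}}{3} = 5 + \frac{\left(\left(6 - 6\right) + 3\right)^{2}}{3} = 5 + \frac{\left(0 + 3\right)^{2}}{3} = 5 + \frac{3^{2}}{3} = 5 + \frac{1}{3} \cdot 9 = 5 + 3 = 8$)
$\sqrt{1524 + 2433} + d{\left(23,-19 \right)} = \sqrt{1524 + 2433} + 8 = \sqrt{3957} + 8 = 8 + \sqrt{3957}$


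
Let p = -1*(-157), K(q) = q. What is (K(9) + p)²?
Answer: 27556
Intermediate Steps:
p = 157
(K(9) + p)² = (9 + 157)² = 166² = 27556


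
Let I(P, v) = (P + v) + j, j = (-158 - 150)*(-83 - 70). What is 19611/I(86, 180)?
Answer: 19611/47390 ≈ 0.41382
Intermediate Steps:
j = 47124 (j = -308*(-153) = 47124)
I(P, v) = 47124 + P + v (I(P, v) = (P + v) + 47124 = 47124 + P + v)
19611/I(86, 180) = 19611/(47124 + 86 + 180) = 19611/47390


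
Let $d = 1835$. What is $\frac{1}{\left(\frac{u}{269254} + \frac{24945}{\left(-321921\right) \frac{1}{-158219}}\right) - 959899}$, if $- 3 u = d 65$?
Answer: $- \frac{28892838978}{27379983373415507} \approx -1.0553 \cdot 10^{-6}$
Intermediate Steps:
$u = - \frac{119275}{3}$ ($u = - \frac{1835 \cdot 65}{3} = \left(- \frac{1}{3}\right) 119275 = - \frac{119275}{3} \approx -39758.0$)
$\frac{1}{\left(\frac{u}{269254} + \frac{24945}{\left(-321921\right) \frac{1}{-158219}}\right) - 959899} = \frac{1}{\left(- \frac{119275}{3 \cdot 269254} + \frac{24945}{\left(-321921\right) \frac{1}{-158219}}\right) - 959899} = \frac{1}{\left(\left(- \frac{119275}{3}\right) \frac{1}{269254} + \frac{24945}{\left(-321921\right) \left(- \frac{1}{158219}\right)}\right) - 959899} = \frac{1}{\left(- \frac{119275}{807762} + \frac{24945}{\frac{321921}{158219}}\right) - 959899} = \frac{1}{\left(- \frac{119275}{807762} + 24945 \cdot \frac{158219}{321921}\right) - 959899} = \frac{1}{\left(- \frac{119275}{807762} + \frac{1315590985}{107307}\right) - 959899} = \frac{1}{\frac{354223868727715}{28892838978} - 959899} = \frac{1}{- \frac{27379983373415507}{28892838978}} = - \frac{28892838978}{27379983373415507}$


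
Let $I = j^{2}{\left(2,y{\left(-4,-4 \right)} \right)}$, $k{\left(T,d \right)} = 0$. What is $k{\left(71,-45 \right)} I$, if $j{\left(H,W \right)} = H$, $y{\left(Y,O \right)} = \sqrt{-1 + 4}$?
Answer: $0$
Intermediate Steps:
$y{\left(Y,O \right)} = \sqrt{3}$
$I = 4$ ($I = 2^{2} = 4$)
$k{\left(71,-45 \right)} I = 0 \cdot 4 = 0$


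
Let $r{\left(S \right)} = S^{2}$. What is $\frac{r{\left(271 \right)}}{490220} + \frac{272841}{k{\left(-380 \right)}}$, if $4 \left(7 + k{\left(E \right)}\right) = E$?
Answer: $- \frac{22290770673}{8333740} \approx -2674.8$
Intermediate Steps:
$k{\left(E \right)} = -7 + \frac{E}{4}$
$\frac{r{\left(271 \right)}}{490220} + \frac{272841}{k{\left(-380 \right)}} = \frac{271^{2}}{490220} + \frac{272841}{-7 + \frac{1}{4} \left(-380\right)} = 73441 \cdot \frac{1}{490220} + \frac{272841}{-7 - 95} = \frac{73441}{490220} + \frac{272841}{-102} = \frac{73441}{490220} + 272841 \left(- \frac{1}{102}\right) = \frac{73441}{490220} - \frac{90947}{34} = - \frac{22290770673}{8333740}$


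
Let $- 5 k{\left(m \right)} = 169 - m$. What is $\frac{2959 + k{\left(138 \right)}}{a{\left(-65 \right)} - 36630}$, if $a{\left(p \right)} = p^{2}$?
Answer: $- \frac{14764}{162025} \approx -0.091122$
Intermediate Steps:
$k{\left(m \right)} = - \frac{169}{5} + \frac{m}{5}$ ($k{\left(m \right)} = - \frac{169 - m}{5} = - \frac{169}{5} + \frac{m}{5}$)
$\frac{2959 + k{\left(138 \right)}}{a{\left(-65 \right)} - 36630} = \frac{2959 + \left(- \frac{169}{5} + \frac{1}{5} \cdot 138\right)}{\left(-65\right)^{2} - 36630} = \frac{2959 + \left(- \frac{169}{5} + \frac{138}{5}\right)}{4225 - 36630} = \frac{2959 - \frac{31}{5}}{-32405} = \frac{14764}{5} \left(- \frac{1}{32405}\right) = - \frac{14764}{162025}$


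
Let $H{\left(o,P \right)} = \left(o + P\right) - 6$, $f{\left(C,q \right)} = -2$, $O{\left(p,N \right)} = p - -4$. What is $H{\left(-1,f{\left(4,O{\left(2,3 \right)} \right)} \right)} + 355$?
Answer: $346$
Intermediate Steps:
$O{\left(p,N \right)} = 4 + p$ ($O{\left(p,N \right)} = p + 4 = 4 + p$)
$H{\left(o,P \right)} = -6 + P + o$ ($H{\left(o,P \right)} = \left(P + o\right) - 6 = -6 + P + o$)
$H{\left(-1,f{\left(4,O{\left(2,3 \right)} \right)} \right)} + 355 = \left(-6 - 2 - 1\right) + 355 = -9 + 355 = 346$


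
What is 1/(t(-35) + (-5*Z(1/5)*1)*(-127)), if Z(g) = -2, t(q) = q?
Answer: -1/1305 ≈ -0.00076628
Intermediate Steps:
1/(t(-35) + (-5*Z(1/5)*1)*(-127)) = 1/(-35 + (-5*(-2)*1)*(-127)) = 1/(-35 + (10*1)*(-127)) = 1/(-35 + 10*(-127)) = 1/(-35 - 1270) = 1/(-1305) = -1/1305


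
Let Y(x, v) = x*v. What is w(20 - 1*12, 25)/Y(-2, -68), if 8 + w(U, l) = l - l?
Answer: -1/17 ≈ -0.058824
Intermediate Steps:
Y(x, v) = v*x
w(U, l) = -8 (w(U, l) = -8 + (l - l) = -8 + 0 = -8)
w(20 - 1*12, 25)/Y(-2, -68) = -8/((-68*(-2))) = -8/136 = -8*1/136 = -1/17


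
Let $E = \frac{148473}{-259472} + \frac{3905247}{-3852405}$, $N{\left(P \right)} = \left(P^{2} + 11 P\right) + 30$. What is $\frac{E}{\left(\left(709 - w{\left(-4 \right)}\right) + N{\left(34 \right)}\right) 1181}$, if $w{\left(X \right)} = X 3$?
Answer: $- \frac{528426792383}{897586610290015920} \approx -5.8872 \cdot 10^{-7}$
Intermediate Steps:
$w{\left(X \right)} = 3 X$
$N{\left(P \right)} = 30 + P^{2} + 11 P$
$E = - \frac{528426792383}{333197076720}$ ($E = 148473 \left(- \frac{1}{259472}\right) + 3905247 \left(- \frac{1}{3852405}\right) = - \frac{148473}{259472} - \frac{1301749}{1284135} = - \frac{528426792383}{333197076720} \approx -1.5859$)
$\frac{E}{\left(\left(709 - w{\left(-4 \right)}\right) + N{\left(34 \right)}\right) 1181} = - \frac{528426792383}{333197076720 \left(\left(709 - 3 \left(-4\right)\right) + \left(30 + 34^{2} + 11 \cdot 34\right)\right) 1181} = - \frac{528426792383}{333197076720 \left(\left(709 - -12\right) + \left(30 + 1156 + 374\right)\right) 1181} = - \frac{528426792383}{333197076720 \left(\left(709 + 12\right) + 1560\right) 1181} = - \frac{528426792383}{333197076720 \left(721 + 1560\right) 1181} = - \frac{528426792383}{333197076720 \cdot 2281 \cdot 1181} = - \frac{528426792383}{333197076720 \cdot 2693861} = \left(- \frac{528426792383}{333197076720}\right) \frac{1}{2693861} = - \frac{528426792383}{897586610290015920}$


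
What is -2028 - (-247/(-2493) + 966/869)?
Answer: -4396116557/2166417 ≈ -2029.2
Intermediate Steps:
-2028 - (-247/(-2493) + 966/869) = -2028 - (-247*(-1/2493) + 966*(1/869)) = -2028 - (247/2493 + 966/869) = -2028 - 1*2622881/2166417 = -2028 - 2622881/2166417 = -4396116557/2166417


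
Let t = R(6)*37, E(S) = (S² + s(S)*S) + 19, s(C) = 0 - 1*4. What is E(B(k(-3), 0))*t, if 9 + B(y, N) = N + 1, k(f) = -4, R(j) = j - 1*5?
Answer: 4255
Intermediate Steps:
R(j) = -5 + j (R(j) = j - 5 = -5 + j)
s(C) = -4 (s(C) = 0 - 4 = -4)
B(y, N) = -8 + N (B(y, N) = -9 + (N + 1) = -9 + (1 + N) = -8 + N)
E(S) = 19 + S² - 4*S (E(S) = (S² - 4*S) + 19 = 19 + S² - 4*S)
t = 37 (t = (-5 + 6)*37 = 1*37 = 37)
E(B(k(-3), 0))*t = (19 + (-8 + 0)² - 4*(-8 + 0))*37 = (19 + (-8)² - 4*(-8))*37 = (19 + 64 + 32)*37 = 115*37 = 4255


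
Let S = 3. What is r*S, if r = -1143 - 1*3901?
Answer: -15132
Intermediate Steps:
r = -5044 (r = -1143 - 3901 = -5044)
r*S = -5044*3 = -15132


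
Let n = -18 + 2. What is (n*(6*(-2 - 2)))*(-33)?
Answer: -12672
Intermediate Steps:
n = -16
(n*(6*(-2 - 2)))*(-33) = -96*(-2 - 2)*(-33) = -96*(-4)*(-33) = -16*(-24)*(-33) = 384*(-33) = -12672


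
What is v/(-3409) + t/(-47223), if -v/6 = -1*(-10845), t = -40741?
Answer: 3211686679/160983207 ≈ 19.950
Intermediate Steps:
v = -65070 (v = -(-6)*(-10845) = -6*10845 = -65070)
v/(-3409) + t/(-47223) = -65070/(-3409) - 40741/(-47223) = -65070*(-1/3409) - 40741*(-1/47223) = 65070/3409 + 40741/47223 = 3211686679/160983207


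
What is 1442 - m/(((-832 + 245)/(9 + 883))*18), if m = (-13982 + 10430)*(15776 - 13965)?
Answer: -953784542/1761 ≈ -5.4162e+5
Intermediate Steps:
m = -6432672 (m = -3552*1811 = -6432672)
1442 - m/(((-832 + 245)/(9 + 883))*18) = 1442 - (-6432672)/(((-832 + 245)/(9 + 883))*18) = 1442 - (-6432672)/(-587/892*18) = 1442 - (-6432672)/(-587*1/892*18) = 1442 - (-6432672)/((-587/892*18)) = 1442 - (-6432672)/(-5283/446) = 1442 - (-6432672)*(-446)/5283 = 1442 - 1*956323904/1761 = 1442 - 956323904/1761 = -953784542/1761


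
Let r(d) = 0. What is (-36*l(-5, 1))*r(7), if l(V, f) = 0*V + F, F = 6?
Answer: 0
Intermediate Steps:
l(V, f) = 6 (l(V, f) = 0*V + 6 = 0 + 6 = 6)
(-36*l(-5, 1))*r(7) = -36*6*0 = -216*0 = 0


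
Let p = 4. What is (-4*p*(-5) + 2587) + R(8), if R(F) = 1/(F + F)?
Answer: 42673/16 ≈ 2667.1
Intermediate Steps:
R(F) = 1/(2*F)
(-4*p*(-5) + 2587) + R(8) = (-4*4*(-5) + 2587) + (½)/8 = (-16*(-5) + 2587) + (½)*(⅛) = (80 + 2587) + 1/16 = 2667 + 1/16 = 42673/16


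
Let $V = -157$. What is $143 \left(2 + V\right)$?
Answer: $-22165$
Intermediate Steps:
$143 \left(2 + V\right) = 143 \left(2 - 157\right) = 143 \left(-155\right) = -22165$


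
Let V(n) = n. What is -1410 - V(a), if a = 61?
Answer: -1471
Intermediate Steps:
-1410 - V(a) = -1410 - 1*61 = -1410 - 61 = -1471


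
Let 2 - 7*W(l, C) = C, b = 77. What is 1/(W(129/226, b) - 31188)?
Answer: -7/218391 ≈ -3.2053e-5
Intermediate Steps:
W(l, C) = 2/7 - C/7
1/(W(129/226, b) - 31188) = 1/((2/7 - ⅐*77) - 31188) = 1/((2/7 - 11) - 31188) = 1/(-75/7 - 31188) = 1/(-218391/7) = -7/218391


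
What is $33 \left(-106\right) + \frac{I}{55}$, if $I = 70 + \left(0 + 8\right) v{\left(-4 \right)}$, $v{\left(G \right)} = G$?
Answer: $- \frac{192352}{55} \approx -3497.3$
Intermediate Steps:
$I = 38$ ($I = 70 + \left(0 + 8\right) \left(-4\right) = 70 + 8 \left(-4\right) = 70 - 32 = 38$)
$33 \left(-106\right) + \frac{I}{55} = 33 \left(-106\right) + \frac{38}{55} = -3498 + 38 \cdot \frac{1}{55} = -3498 + \frac{38}{55} = - \frac{192352}{55}$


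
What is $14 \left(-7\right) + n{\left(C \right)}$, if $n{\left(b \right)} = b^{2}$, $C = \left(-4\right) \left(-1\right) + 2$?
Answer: $-62$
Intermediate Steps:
$C = 6$ ($C = 4 + 2 = 6$)
$14 \left(-7\right) + n{\left(C \right)} = 14 \left(-7\right) + 6^{2} = -98 + 36 = -62$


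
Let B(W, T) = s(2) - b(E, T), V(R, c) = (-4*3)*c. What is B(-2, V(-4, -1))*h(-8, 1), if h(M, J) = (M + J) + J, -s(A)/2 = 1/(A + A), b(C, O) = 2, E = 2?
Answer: 15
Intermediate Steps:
V(R, c) = -12*c
s(A) = -1/A (s(A) = -2/(A + A) = -2*1/(2*A) = -1/A)
h(M, J) = M + 2*J (h(M, J) = (J + M) + J = M + 2*J)
B(W, T) = -5/2 (B(W, T) = -1/2 - 1*2 = -1*1/2 - 2 = -1/2 - 2 = -5/2)
B(-2, V(-4, -1))*h(-8, 1) = -5*(-8 + 2*1)/2 = -5*(-8 + 2)/2 = -5/2*(-6) = 15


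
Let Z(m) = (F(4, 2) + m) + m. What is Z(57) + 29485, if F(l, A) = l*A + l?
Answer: 29611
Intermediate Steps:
F(l, A) = l + A*l (F(l, A) = A*l + l = l + A*l)
Z(m) = 12 + 2*m (Z(m) = (4*(1 + 2) + m) + m = (4*3 + m) + m = (12 + m) + m = 12 + 2*m)
Z(57) + 29485 = (12 + 2*57) + 29485 = (12 + 114) + 29485 = 126 + 29485 = 29611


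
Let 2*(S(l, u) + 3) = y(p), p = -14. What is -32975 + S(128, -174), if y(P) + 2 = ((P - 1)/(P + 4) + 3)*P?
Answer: -66021/2 ≈ -33011.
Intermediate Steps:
y(P) = -2 + P*(3 + (-1 + P)/(4 + P)) (y(P) = -2 + ((P - 1)/(P + 4) + 3)*P = -2 + ((-1 + P)/(4 + P) + 3)*P = -2 + (3 + (-1 + P)/(4 + P))*P = -2 + P*(3 + (-1 + P)/(4 + P)))
S(l, u) = -71/2 (S(l, u) = -3 + ((-8 + 4*(-14)**2 + 9*(-14))/(4 - 14))/2 = -3 + ((-8 + 4*196 - 126)/(-10))/2 = -3 + (-(-8 + 784 - 126)/10)/2 = -3 + (-1/10*650)/2 = -3 + (1/2)*(-65) = -3 - 65/2 = -71/2)
-32975 + S(128, -174) = -32975 - 71/2 = -66021/2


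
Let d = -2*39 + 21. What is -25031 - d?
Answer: -24974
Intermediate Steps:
d = -57 (d = -78 + 21 = -57)
-25031 - d = -25031 - 1*(-57) = -25031 + 57 = -24974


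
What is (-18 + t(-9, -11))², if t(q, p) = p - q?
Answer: 400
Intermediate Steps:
(-18 + t(-9, -11))² = (-18 + (-11 - 1*(-9)))² = (-18 + (-11 + 9))² = (-18 - 2)² = (-20)² = 400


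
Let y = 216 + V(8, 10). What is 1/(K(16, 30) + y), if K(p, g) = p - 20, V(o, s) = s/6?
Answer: 3/641 ≈ 0.0046802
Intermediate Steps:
V(o, s) = s/6 (V(o, s) = s*(⅙) = s/6)
K(p, g) = -20 + p
y = 653/3 (y = 216 + (⅙)*10 = 216 + 5/3 = 653/3 ≈ 217.67)
1/(K(16, 30) + y) = 1/((-20 + 16) + 653/3) = 1/(-4 + 653/3) = 1/(641/3) = 3/641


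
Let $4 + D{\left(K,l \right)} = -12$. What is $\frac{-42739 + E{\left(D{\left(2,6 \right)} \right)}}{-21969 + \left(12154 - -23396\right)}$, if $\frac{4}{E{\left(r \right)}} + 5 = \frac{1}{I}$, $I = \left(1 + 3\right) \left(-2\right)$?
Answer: $- \frac{1752331}{556821} \approx -3.147$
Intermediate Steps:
$D{\left(K,l \right)} = -16$ ($D{\left(K,l \right)} = -4 - 12 = -16$)
$I = -8$ ($I = 4 \left(-2\right) = -8$)
$E{\left(r \right)} = - \frac{32}{41}$ ($E{\left(r \right)} = \frac{4}{-5 + \frac{1}{-8}} = \frac{4}{-5 - \frac{1}{8}} = \frac{4}{- \frac{41}{8}} = 4 \left(- \frac{8}{41}\right) = - \frac{32}{41}$)
$\frac{-42739 + E{\left(D{\left(2,6 \right)} \right)}}{-21969 + \left(12154 - -23396\right)} = \frac{-42739 - \frac{32}{41}}{-21969 + \left(12154 - -23396\right)} = - \frac{1752331}{41 \left(-21969 + \left(12154 + 23396\right)\right)} = - \frac{1752331}{41 \left(-21969 + 35550\right)} = - \frac{1752331}{41 \cdot 13581} = \left(- \frac{1752331}{41}\right) \frac{1}{13581} = - \frac{1752331}{556821}$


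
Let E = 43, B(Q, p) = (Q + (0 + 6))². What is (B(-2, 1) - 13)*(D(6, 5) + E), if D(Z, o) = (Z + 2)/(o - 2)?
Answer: 137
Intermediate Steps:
B(Q, p) = (6 + Q)² (B(Q, p) = (Q + 6)² = (6 + Q)²)
D(Z, o) = (2 + Z)/(-2 + o)
(B(-2, 1) - 13)*(D(6, 5) + E) = ((6 - 2)² - 13)*((2 + 6)/(-2 + 5) + 43) = (4² - 13)*(8/3 + 43) = (16 - 13)*((⅓)*8 + 43) = 3*(8/3 + 43) = 3*(137/3) = 137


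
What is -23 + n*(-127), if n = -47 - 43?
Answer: 11407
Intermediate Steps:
n = -90
-23 + n*(-127) = -23 - 90*(-127) = -23 + 11430 = 11407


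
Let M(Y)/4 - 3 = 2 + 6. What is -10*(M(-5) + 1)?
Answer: -450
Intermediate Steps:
M(Y) = 44 (M(Y) = 12 + 4*(2 + 6) = 12 + 4*8 = 12 + 32 = 44)
-10*(M(-5) + 1) = -10*(44 + 1) = -10*45 = -450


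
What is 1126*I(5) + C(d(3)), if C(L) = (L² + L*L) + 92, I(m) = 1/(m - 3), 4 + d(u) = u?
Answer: 657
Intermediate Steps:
d(u) = -4 + u
I(m) = 1/(-3 + m)
C(L) = 92 + 2*L² (C(L) = (L² + L²) + 92 = 2*L² + 92 = 92 + 2*L²)
1126*I(5) + C(d(3)) = 1126/(-3 + 5) + (92 + 2*(-4 + 3)²) = 1126/2 + (92 + 2*(-1)²) = 1126*(½) + (92 + 2*1) = 563 + (92 + 2) = 563 + 94 = 657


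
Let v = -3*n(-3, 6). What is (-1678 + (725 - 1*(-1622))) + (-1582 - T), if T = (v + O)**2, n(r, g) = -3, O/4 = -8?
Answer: -1442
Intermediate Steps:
O = -32 (O = 4*(-8) = -32)
v = 9 (v = -3*(-3) = 9)
T = 529 (T = (9 - 32)**2 = (-23)**2 = 529)
(-1678 + (725 - 1*(-1622))) + (-1582 - T) = (-1678 + (725 - 1*(-1622))) + (-1582 - 1*529) = (-1678 + (725 + 1622)) + (-1582 - 529) = (-1678 + 2347) - 2111 = 669 - 2111 = -1442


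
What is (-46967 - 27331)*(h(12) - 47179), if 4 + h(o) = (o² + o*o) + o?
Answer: 3483313134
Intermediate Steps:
h(o) = -4 + o + 2*o² (h(o) = -4 + ((o² + o*o) + o) = -4 + ((o² + o²) + o) = -4 + (2*o² + o) = -4 + (o + 2*o²) = -4 + o + 2*o²)
(-46967 - 27331)*(h(12) - 47179) = (-46967 - 27331)*((-4 + 12 + 2*12²) - 47179) = -74298*((-4 + 12 + 2*144) - 47179) = -74298*((-4 + 12 + 288) - 47179) = -74298*(296 - 47179) = -74298*(-46883) = 3483313134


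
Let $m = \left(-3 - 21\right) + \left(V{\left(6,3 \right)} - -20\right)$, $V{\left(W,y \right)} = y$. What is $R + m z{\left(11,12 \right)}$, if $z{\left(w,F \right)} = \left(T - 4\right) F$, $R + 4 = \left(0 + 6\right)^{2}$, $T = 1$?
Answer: $68$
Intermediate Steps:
$R = 32$ ($R = -4 + \left(0 + 6\right)^{2} = -4 + 6^{2} = -4 + 36 = 32$)
$z{\left(w,F \right)} = - 3 F$ ($z{\left(w,F \right)} = \left(1 - 4\right) F = - 3 F$)
$m = -1$ ($m = \left(-3 - 21\right) + \left(3 - -20\right) = -24 + \left(3 + 20\right) = -24 + 23 = -1$)
$R + m z{\left(11,12 \right)} = 32 - \left(-3\right) 12 = 32 - -36 = 32 + 36 = 68$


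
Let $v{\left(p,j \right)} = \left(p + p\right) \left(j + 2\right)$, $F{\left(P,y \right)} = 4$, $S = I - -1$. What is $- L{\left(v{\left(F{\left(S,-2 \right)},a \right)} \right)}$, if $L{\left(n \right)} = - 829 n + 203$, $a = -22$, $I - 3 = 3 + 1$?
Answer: $-132843$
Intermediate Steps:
$I = 7$ ($I = 3 + \left(3 + 1\right) = 3 + 4 = 7$)
$S = 8$ ($S = 7 - -1 = 7 + 1 = 8$)
$v{\left(p,j \right)} = 2 p \left(2 + j\right)$
$L{\left(n \right)} = 203 - 829 n$
$- L{\left(v{\left(F{\left(S,-2 \right)},a \right)} \right)} = - (203 - 829 \cdot 2 \cdot 4 \left(2 - 22\right)) = - (203 - 829 \cdot 2 \cdot 4 \left(-20\right)) = - (203 - -132640) = - (203 + 132640) = \left(-1\right) 132843 = -132843$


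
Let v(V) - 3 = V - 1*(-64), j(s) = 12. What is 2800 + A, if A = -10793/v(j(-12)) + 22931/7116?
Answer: 1499067761/562164 ≈ 2666.6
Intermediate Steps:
v(V) = 67 + V (v(V) = 3 + (V - 1*(-64)) = 3 + (V + 64) = 3 + (64 + V) = 67 + V)
A = -74991439/562164 (A = -10793/(67 + 12) + 22931/7116 = -10793/79 + 22931*(1/7116) = -10793*1/79 + 22931/7116 = -10793/79 + 22931/7116 = -74991439/562164 ≈ -133.40)
2800 + A = 2800 - 74991439/562164 = 1499067761/562164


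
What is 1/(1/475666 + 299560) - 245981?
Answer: -35049957392298075/142490506961 ≈ -2.4598e+5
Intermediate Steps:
1/(1/475666 + 299560) - 245981 = 1/(142490506961/475666) - 245981 = 475666/142490506961 - 245981 = -35049957392298075/142490506961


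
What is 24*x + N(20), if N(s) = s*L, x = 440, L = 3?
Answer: 10620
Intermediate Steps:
N(s) = 3*s (N(s) = s*3 = 3*s)
24*x + N(20) = 24*440 + 3*20 = 10560 + 60 = 10620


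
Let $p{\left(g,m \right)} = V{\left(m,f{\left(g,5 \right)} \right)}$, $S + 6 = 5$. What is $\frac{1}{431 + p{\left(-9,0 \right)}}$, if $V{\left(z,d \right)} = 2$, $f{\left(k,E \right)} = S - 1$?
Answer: $\frac{1}{433} \approx 0.0023095$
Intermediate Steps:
$S = -1$ ($S = -6 + 5 = -1$)
$f{\left(k,E \right)} = -2$ ($f{\left(k,E \right)} = -1 - 1 = -2$)
$p{\left(g,m \right)} = 2$
$\frac{1}{431 + p{\left(-9,0 \right)}} = \frac{1}{431 + 2} = \frac{1}{433}$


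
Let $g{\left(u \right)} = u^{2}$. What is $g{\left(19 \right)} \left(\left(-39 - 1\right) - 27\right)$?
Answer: $-24187$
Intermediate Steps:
$g{\left(19 \right)} \left(\left(-39 - 1\right) - 27\right) = 19^{2} \left(\left(-39 - 1\right) - 27\right) = 361 \left(-40 - 27\right) = 361 \left(-67\right) = -24187$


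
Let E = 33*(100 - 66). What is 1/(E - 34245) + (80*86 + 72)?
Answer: 230271095/33123 ≈ 6952.0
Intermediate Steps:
E = 1122 (E = 33*34 = 1122)
1/(E - 34245) + (80*86 + 72) = 1/(1122 - 34245) + (80*86 + 72) = 1/(-33123) + (6880 + 72) = -1/33123 + 6952 = 230271095/33123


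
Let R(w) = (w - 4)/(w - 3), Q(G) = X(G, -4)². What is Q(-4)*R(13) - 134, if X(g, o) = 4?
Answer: -598/5 ≈ -119.60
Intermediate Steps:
Q(G) = 16 (Q(G) = 4² = 16)
R(w) = (-4 + w)/(-3 + w)
Q(-4)*R(13) - 134 = 16*((-4 + 13)/(-3 + 13)) - 134 = 16*(9/10) - 134 = 72/5 - 134 = -598/5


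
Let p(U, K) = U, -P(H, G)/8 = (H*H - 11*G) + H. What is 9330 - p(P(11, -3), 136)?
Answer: 10650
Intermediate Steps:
P(H, G) = -8*H - 8*H² + 88*G (P(H, G) = -8*((H*H - 11*G) + H) = -8*((H² - 11*G) + H) = -8*(H + H² - 11*G) = -8*H - 8*H² + 88*G)
9330 - p(P(11, -3), 136) = 9330 - (-8*11 - 8*11² + 88*(-3)) = 9330 - (-88 - 8*121 - 264) = 9330 - (-88 - 968 - 264) = 9330 - 1*(-1320) = 9330 + 1320 = 10650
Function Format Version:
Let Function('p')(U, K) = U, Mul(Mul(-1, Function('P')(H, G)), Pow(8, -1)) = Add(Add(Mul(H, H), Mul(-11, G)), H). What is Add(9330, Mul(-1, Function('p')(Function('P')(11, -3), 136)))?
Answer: 10650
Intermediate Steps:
Function('P')(H, G) = Add(Mul(-8, H), Mul(-8, Pow(H, 2)), Mul(88, G)) (Function('P')(H, G) = Mul(-8, Add(Add(Mul(H, H), Mul(-11, G)), H)) = Mul(-8, Add(Add(Pow(H, 2), Mul(-11, G)), H)) = Mul(-8, Add(H, Pow(H, 2), Mul(-11, G))) = Add(Mul(-8, H), Mul(-8, Pow(H, 2)), Mul(88, G)))
Add(9330, Mul(-1, Function('p')(Function('P')(11, -3), 136))) = Add(9330, Mul(-1, Add(Mul(-8, 11), Mul(-8, Pow(11, 2)), Mul(88, -3)))) = Add(9330, Mul(-1, Add(-88, Mul(-8, 121), -264))) = Add(9330, Mul(-1, Add(-88, -968, -264))) = Add(9330, Mul(-1, -1320)) = Add(9330, 1320) = 10650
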